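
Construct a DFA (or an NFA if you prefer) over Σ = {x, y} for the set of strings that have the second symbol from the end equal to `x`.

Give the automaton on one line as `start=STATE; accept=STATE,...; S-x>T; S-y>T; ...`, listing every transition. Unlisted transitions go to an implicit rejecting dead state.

start=s0; accept=s3,s4; s0-x>s1; s0-y>s2; s1-x>s3; s1-y>s4; s2-x>s5; s2-y>s6; s3-x>s3; s3-y>s4; s4-x>s5; s4-y>s6; s5-x>s3; s5-y>s4; s6-x>s5; s6-y>s6

A DFA must remember the last 2 symbols (since which symbol is second-to-last isn't known until the input ends). Use one state per possible window of the last ≤2 symbols; accept from those whose window starts with `x`.
With 7 states:
        x   y  
>  s0   s1  s2 
   s1   s3  s4 
   s2   s5  s6 
 * s3   s3  s4 
 * s4   s5  s6 
   s5   s3  s4 
   s6   s5  s6 
(> = start, * = accepting)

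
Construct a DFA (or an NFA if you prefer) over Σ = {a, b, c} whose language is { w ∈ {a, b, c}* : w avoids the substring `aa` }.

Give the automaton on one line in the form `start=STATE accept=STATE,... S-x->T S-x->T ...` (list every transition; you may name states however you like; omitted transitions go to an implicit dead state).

This is the complement of 'contains `aa`'. Use the same substring-matching states — S0 through S2 holding how much of `aa` has just been matched — but flip the accepting set: everything except the trap S2 accepts.
3 states suffice.
        a   b   c  
>* S0   S1  S0  S0 
 * S1   S2  S0  S0 
   S2   S2  S2  S2 
(> = start, * = accepting)

start=S0 accept=S0,S1 S0-a->S1 S0-b->S0 S0-c->S0 S1-a->S2 S1-b->S0 S1-c->S0 S2-a->S2 S2-b->S2 S2-c->S2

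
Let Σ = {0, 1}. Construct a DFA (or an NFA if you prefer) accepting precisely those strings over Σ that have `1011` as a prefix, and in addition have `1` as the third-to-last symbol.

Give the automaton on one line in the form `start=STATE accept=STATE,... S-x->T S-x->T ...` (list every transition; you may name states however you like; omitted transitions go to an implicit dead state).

start=q0 accept=q6,q7,q8,q9 q0-0->q1 q0-1->q2 q1-0->q1 q1-1->q1 q2-0->q3 q2-1->q1 q3-0->q1 q3-1->q4 q4-0->q1 q4-1->q5 q5-0->q6 q5-1->q7 q6-0->q8 q6-1->q9 q7-0->q6 q7-1->q7 q8-0->q10 q8-1->q11 q9-0->q12 q9-1->q5 q10-0->q10 q10-1->q11 q11-0->q12 q11-1->q5 q12-0->q8 q12-1->q9

Build one automaton per condition and run them in lockstep. One (6 states) tracks whether the input so far still matches the prefix `1011`; the other (15 states) tracks the last 3 symbols read. Each combined state is a pair, one component from each; accept when both components accept. Equivalent product states are then merged.
With 13 states:
          0    1  
>  q0     q1   q2 
   q1     q1   q1 
   q2     q3   q1 
   q3     q1   q4 
   q4     q1   q5 
   q5     q6   q7 
 * q6     q8   q9 
 * q7     q6   q7 
 * q8    q10  q11 
 * q9    q12   q5 
   q10   q10  q11 
   q11   q12   q5 
   q12    q8   q9 
(> = start, * = accepting)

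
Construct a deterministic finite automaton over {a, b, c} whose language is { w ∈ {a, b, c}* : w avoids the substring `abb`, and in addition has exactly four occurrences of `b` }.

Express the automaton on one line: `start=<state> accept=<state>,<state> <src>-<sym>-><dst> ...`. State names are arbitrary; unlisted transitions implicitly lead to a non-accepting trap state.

start=S0 accept=S11 S0-a->S1 S0-b->S2 S0-c->S0 S1-a->S1 S1-b->S3 S1-c->S0 S2-a->S4 S2-b->S5 S2-c->S2 S3-a->S4 S3-b->S6 S3-c->S2 S4-a->S4 S4-b->S7 S4-c->S2 S5-a->S8 S5-b->S9 S5-c->S5 S6-a->S6 S6-b->S6 S6-c->S6 S7-a->S8 S7-b->S6 S7-c->S5 S8-a->S8 S8-b->S10 S8-c->S5 S9-a->S9 S9-b->S11 S9-c->S9 S10-a->S9 S10-b->S6 S10-c->S9 S11-a->S11 S11-b->S6 S11-c->S11

Handle the two conditions separately and then intersect. The first has 4 states tracking partial matches of the forbidden pattern `abb`; the second has 6 states tracking the count of `b`s, saturating at 5. A product state is a pair (one from each), accepting exactly when both do. Equivalent product states are then merged.
12 states suffice.
          a    b    c  
>  S0     S1   S2   S0 
   S1     S1   S3   S0 
   S2     S4   S5   S2 
   S3     S4   S6   S2 
   S4     S4   S7   S2 
   S5     S8   S9   S5 
   S6     S6   S6   S6 
   S7     S8   S6   S5 
   S8     S8  S10   S5 
   S9     S9  S11   S9 
   S10    S9   S6   S9 
 * S11   S11   S6  S11 
(> = start, * = accepting)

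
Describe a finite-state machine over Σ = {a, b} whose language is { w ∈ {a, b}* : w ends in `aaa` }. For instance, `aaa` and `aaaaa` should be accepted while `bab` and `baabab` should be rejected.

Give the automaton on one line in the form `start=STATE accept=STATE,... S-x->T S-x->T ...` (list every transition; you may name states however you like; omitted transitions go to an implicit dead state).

start=q0 accept=q3 q0-a->q1 q0-b->q0 q1-a->q2 q1-b->q0 q2-a->q3 q2-b->q0 q3-a->q3 q3-b->q0

Let each state record the length of the longest suffix of the input read so far that is also a prefix of `aaa`. q1 means the last symbol is `a`; q2 means the last 2 symbols are `aa`; q3 means the last 3 symbols are `aaa`. Accept only at q3, where the string currently ends in `aaa`.
A 4-state machine:
        a   b  
>  q0   q1  q0 
   q1   q2  q0 
   q2   q3  q0 
 * q3   q3  q0 
(> = start, * = accepting)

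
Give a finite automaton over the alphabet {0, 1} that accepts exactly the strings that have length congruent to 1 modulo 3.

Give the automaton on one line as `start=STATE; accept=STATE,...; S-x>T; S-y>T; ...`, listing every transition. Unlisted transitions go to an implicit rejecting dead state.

start=q0; accept=q1; q0-0>q1; q0-1>q1; q1-0>q2; q1-1>q2; q2-0>q0; q2-1>q0

Count input length modulo 3: every symbol advances one step around the cycle q0 → q1 → q2 → q0. Accept at q1.
With 3 states:
        0   1  
>  q0   q1  q1 
 * q1   q2  q2 
   q2   q0  q0 
(> = start, * = accepting)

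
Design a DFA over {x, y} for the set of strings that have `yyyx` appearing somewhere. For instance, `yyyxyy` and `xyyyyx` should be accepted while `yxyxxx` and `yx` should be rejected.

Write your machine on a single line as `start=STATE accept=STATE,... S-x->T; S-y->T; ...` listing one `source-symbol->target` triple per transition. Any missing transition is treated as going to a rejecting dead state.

Track how much of `yyyx` has been matched so far: state A is no progress, E is the absorbing accept state reached once `yyyx` has occurred. Intermediate states record partial matches; on a mismatch, fall back to the longest reusable overlap.
A 5-state machine:
       x  y 
>  A   A  B 
   B   A  C 
   C   A  D 
   D   E  D 
 * E   E  E 
(> = start, * = accepting)

start=A; accept=E; A-x->A; A-y->B; B-x->A; B-y->C; C-x->A; C-y->D; D-x->E; D-y->D; E-x->E; E-y->E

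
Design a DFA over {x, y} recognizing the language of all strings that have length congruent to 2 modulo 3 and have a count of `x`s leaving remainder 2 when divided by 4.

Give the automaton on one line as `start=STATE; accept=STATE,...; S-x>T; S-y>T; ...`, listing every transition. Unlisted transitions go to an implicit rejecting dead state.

Run two small machines in parallel and take their product. One (3 states) tracks the input length modulo 3; the other (4 states) tracks the count of `x`s modulo 4. Each combined state is a pair, one component from each; accept when both components accept.
          x    y  
>  q0     q1   q2 
   q1     q3   q4 
   q2     q4   q5 
 * q3     q6   q7 
   q4     q7   q8 
   q5     q8   q0 
   q6     q2   q9 
   q7     q9  q10 
   q8    q10   q1 
   q9     q5  q11 
   q10   q11   q3 
   q11    q0   q6 
(> = start, * = accepting)

start=q0; accept=q3; q0-x>q1; q0-y>q2; q1-x>q3; q1-y>q4; q2-x>q4; q2-y>q5; q3-x>q6; q3-y>q7; q4-x>q7; q4-y>q8; q5-x>q8; q5-y>q0; q6-x>q2; q6-y>q9; q7-x>q9; q7-y>q10; q8-x>q10; q8-y>q1; q9-x>q5; q9-y>q11; q10-x>q11; q10-y>q3; q11-x>q0; q11-y>q6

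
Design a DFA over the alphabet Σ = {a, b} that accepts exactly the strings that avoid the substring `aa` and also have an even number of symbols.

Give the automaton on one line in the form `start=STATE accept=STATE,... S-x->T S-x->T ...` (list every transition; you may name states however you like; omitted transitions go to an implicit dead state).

start=s0 accept=s0,s4 s0-a->s1 s0-b->s2 s1-a->s3 s1-b->s0 s2-a->s4 s2-b->s0 s3-a->s3 s3-b->s3 s4-a->s3 s4-b->s2

Run two small machines in parallel and take their product. The first has 3 states tracking partial matches of the forbidden pattern `aa`; the second has 2 states tracking the input length modulo 2. A product state is a pair (one from each), accepting exactly when both do. Minimizing collapses redundant product states.
With 5 states:
        a   b  
>* s0   s1  s2 
   s1   s3  s0 
   s2   s4  s0 
   s3   s3  s3 
 * s4   s3  s2 
(> = start, * = accepting)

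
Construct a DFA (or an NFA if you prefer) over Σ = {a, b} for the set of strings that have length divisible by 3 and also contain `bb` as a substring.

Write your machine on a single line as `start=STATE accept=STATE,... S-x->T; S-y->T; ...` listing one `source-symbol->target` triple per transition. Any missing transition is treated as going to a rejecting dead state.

start=s0; accept=s7; s0-a->s1; s0-b->s2; s1-a->s3; s1-b->s4; s2-a->s3; s2-b->s5; s3-a->s0; s3-b->s6; s4-a->s0; s4-b->s7; s5-a->s7; s5-b->s7; s6-a->s1; s6-b->s8; s7-a->s8; s7-b->s8; s8-a->s5; s8-b->s5

Run two small machines in parallel and take their product. The first has 3 states tracking the input length modulo 3; the second has 3 states tracking whether and how much of `bb` has been seen. A product state is a pair (one from each), accepting exactly when both do.
A 9-state machine:
        a   b  
>  s0   s1  s2 
   s1   s3  s4 
   s2   s3  s5 
   s3   s0  s6 
   s4   s0  s7 
   s5   s7  s7 
   s6   s1  s8 
 * s7   s8  s8 
   s8   s5  s5 
(> = start, * = accepting)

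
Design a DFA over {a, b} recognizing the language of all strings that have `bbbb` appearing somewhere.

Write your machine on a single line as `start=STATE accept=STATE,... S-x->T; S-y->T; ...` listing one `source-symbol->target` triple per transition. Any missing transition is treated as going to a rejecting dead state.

States s0..s3 record the length of the longest prefix of `bbbb` that matches the current input suffix. Reaching s4 means `bbbb` has been seen, and we stay there forever. Accept from s4.
5 states suffice.
        a   b  
>  s0   s0  s1 
   s1   s0  s2 
   s2   s0  s3 
   s3   s0  s4 
 * s4   s4  s4 
(> = start, * = accepting)

start=s0; accept=s4; s0-a->s0; s0-b->s1; s1-a->s0; s1-b->s2; s2-a->s0; s2-b->s3; s3-a->s0; s3-b->s4; s4-a->s4; s4-b->s4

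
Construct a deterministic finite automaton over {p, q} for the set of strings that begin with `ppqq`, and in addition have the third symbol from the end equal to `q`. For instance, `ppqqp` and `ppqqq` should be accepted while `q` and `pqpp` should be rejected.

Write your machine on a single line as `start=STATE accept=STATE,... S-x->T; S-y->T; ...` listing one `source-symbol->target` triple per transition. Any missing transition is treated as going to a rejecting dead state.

start=A; accept=G,H,I,J; A-p->B; A-q->C; B-p->D; B-q->C; C-p->C; C-q->C; D-p->C; D-q->E; E-p->C; E-q->F; F-p->G; F-q->H; G-p->I; G-q->J; H-p->G; H-q->H; I-p->K; I-q->L; J-p->M; J-q->F; K-p->K; K-q->L; L-p->M; L-q->F; M-p->I; M-q->J

Handle the two conditions separately and then intersect. The first has 6 states tracking whether the input so far still matches the prefix `ppqq`; the second has 15 states tracking the last 3 symbols read. A product state is a pair (one from each), accepting exactly when both do. After merging equivalent states the machine shrinks.
13 states suffice.
       p  q 
>  A   B  C 
   B   D  C 
   C   C  C 
   D   C  E 
   E   C  F 
   F   G  H 
 * G   I  J 
 * H   G  H 
 * I   K  L 
 * J   M  F 
   K   K  L 
   L   M  F 
   M   I  J 
(> = start, * = accepting)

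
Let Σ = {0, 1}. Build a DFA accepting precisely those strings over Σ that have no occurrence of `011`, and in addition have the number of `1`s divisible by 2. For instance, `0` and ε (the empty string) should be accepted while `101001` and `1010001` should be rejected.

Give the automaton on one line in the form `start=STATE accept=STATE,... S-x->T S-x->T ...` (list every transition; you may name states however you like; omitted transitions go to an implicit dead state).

start=A accept=A,B,G A-0->B A-1->C B-0->B B-1->D C-0->E C-1->A D-0->E D-1->F E-0->E E-1->G F-0->F F-1->F G-0->B G-1->F

Run two small machines in parallel and take their product. One (4 states) tracks partial matches of the forbidden pattern `011`; the other (2 states) tracks the count of `1`s modulo 2. Each combined state is a pair, one component from each; accept when both components accept. After merging equivalent states the machine shrinks.
7 states suffice.
       0  1 
>* A   B  C 
 * B   B  D 
   C   E  A 
   D   E  F 
   E   E  G 
   F   F  F 
 * G   B  F 
(> = start, * = accepting)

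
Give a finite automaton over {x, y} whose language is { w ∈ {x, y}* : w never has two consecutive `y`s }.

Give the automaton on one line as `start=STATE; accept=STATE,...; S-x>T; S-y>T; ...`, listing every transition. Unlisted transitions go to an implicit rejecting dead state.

This is the complement of 'contains `yy`'. Use the same substring-matching states — q0 through q2 holding how much of `yy` has just been matched — but flip the accepting set: everything except the trap q2 accepts.
A 3-state machine:
        x   y  
>* q0   q0  q1 
 * q1   q0  q2 
   q2   q2  q2 
(> = start, * = accepting)

start=q0; accept=q0,q1; q0-x>q0; q0-y>q1; q1-x>q0; q1-y>q2; q2-x>q2; q2-y>q2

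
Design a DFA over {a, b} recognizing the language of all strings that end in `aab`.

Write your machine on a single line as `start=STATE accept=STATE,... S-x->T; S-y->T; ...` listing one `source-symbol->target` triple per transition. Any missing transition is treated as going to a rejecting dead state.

Remember how much of `aab` the current input suffix matches. State s0 means no match yet; s1 means the last symbol is `a`; s2 means the last 2 symbols are `aa`; s3 means the last 3 symbols are `aab`. Only s3 accepts. On a mismatch, fall back to the longest proper suffix that is still a prefix of `aab`.
With 4 states:
        a   b  
>  s0   s1  s0 
   s1   s2  s0 
   s2   s2  s3 
 * s3   s1  s0 
(> = start, * = accepting)

start=s0; accept=s3; s0-a->s1; s0-b->s0; s1-a->s2; s1-b->s0; s2-a->s2; s2-b->s3; s3-a->s1; s3-b->s0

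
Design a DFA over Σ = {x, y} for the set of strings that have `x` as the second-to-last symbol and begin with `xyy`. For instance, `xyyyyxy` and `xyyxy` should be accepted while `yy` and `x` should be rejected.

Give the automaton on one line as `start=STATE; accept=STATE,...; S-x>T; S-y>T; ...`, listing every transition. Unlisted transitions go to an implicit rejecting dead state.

start=S0; accept=S6,S7; S0-x>S1; S0-y>S2; S1-x>S2; S1-y>S3; S2-x>S2; S2-y>S2; S3-x>S2; S3-y>S4; S4-x>S5; S4-y>S4; S5-x>S6; S5-y>S7; S6-x>S6; S6-y>S7; S7-x>S5; S7-y>S4

Build one automaton per condition and run them in lockstep. The first has 7 states tracking the last 2 symbols read; the second has 5 states tracking whether the input so far still matches the prefix `xyy`. A product state is a pair (one from each), accepting exactly when both do. Equivalent product states are then merged.
An 8-state machine:
        x   y  
>  S0   S1  S2 
   S1   S2  S3 
   S2   S2  S2 
   S3   S2  S4 
   S4   S5  S4 
   S5   S6  S7 
 * S6   S6  S7 
 * S7   S5  S4 
(> = start, * = accepting)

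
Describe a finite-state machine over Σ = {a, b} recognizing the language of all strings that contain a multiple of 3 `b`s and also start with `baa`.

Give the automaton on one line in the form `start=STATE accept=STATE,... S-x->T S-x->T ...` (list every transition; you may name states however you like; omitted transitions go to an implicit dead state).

start=S0 accept=S6 S0-a->S1 S0-b->S2 S1-a->S1 S1-b->S1 S2-a->S3 S2-b->S1 S3-a->S4 S3-b->S1 S4-a->S4 S4-b->S5 S5-a->S5 S5-b->S6 S6-a->S6 S6-b->S4

Build one automaton per condition and run them in lockstep. The first has 3 states tracking the count of `b`s modulo 3; the second has 5 states tracking whether the input so far still matches the prefix `baa`. A product state is a pair (one from each), accepting exactly when both do. Minimizing collapses redundant product states.
A 7-state machine:
        a   b  
>  S0   S1  S2 
   S1   S1  S1 
   S2   S3  S1 
   S3   S4  S1 
   S4   S4  S5 
   S5   S5  S6 
 * S6   S6  S4 
(> = start, * = accepting)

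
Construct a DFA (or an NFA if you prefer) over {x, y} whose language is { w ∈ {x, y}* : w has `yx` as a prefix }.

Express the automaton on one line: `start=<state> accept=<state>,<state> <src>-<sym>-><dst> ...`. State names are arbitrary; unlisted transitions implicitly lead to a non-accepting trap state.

Check the first 2 symbols one by one: A through B record how many have matched `yx` so far; any wrong symbol goes to the dead state D. After all 2 match we enter the accepting sink C.
With 4 states:
       x  y 
>  A   D  B 
   B   C  D 
 * C   C  C 
   D   D  D 
(> = start, * = accepting)

start=A accept=C A-x->D A-y->B B-x->C B-y->D C-x->C C-y->C D-x->D D-y->D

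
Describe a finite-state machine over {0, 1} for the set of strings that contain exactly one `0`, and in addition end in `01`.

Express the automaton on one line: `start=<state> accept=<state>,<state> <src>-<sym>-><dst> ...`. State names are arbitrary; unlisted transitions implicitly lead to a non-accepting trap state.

Handle the two conditions separately and then intersect. One (3 states) tracks the count of `0`s, saturating at 2; the other (3 states) tracks how much of the suffix `01` has currently been matched. Each combined state is a pair, one component from each; accept when both components accept. Equivalent product states are then merged.
A 4-state machine:
        0   1  
>  s0   s1  s0 
   s1   s2  s3 
   s2   s2  s2 
 * s3   s2  s2 
(> = start, * = accepting)

start=s0 accept=s3 s0-0->s1 s0-1->s0 s1-0->s2 s1-1->s3 s2-0->s2 s2-1->s2 s3-0->s2 s3-1->s2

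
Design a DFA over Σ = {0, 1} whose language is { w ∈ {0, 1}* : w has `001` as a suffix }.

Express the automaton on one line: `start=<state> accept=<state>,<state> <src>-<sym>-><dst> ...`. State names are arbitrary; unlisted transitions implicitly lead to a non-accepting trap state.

start=S0 accept=S3 S0-0->S1 S0-1->S0 S1-0->S2 S1-1->S0 S2-0->S2 S2-1->S3 S3-0->S1 S3-1->S0

Let each state record the length of the longest suffix of the input read so far that is also a prefix of `001`. S1 means the last symbol is `0`; S2 means the last 2 symbols are `00`; S3 means the last 3 symbols are `001`. Accept only at S3, where the string currently ends in `001`.
A 4-state machine:
        0   1  
>  S0   S1  S0 
   S1   S2  S0 
   S2   S2  S3 
 * S3   S1  S0 
(> = start, * = accepting)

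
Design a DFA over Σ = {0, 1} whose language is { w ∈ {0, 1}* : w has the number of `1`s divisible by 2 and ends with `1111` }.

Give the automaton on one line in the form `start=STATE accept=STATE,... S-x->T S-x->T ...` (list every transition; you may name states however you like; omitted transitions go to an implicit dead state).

Handle the two conditions separately and then intersect. One (2 states) tracks the count of `1`s modulo 2; the other (5 states) tracks how much of the suffix `1111` has currently been matched. Each combined state is a pair, one component from each; accept when both components accept.
A 10-state machine:
       0  1 
>  A   A  B 
   B   C  D 
   C   C  E 
   D   A  F 
   E   A  G 
   F   C  H 
   G   C  I 
 * H   A  J 
   I   A  J 
   J   C  H 
(> = start, * = accepting)

start=A accept=H A-0->A A-1->B B-0->C B-1->D C-0->C C-1->E D-0->A D-1->F E-0->A E-1->G F-0->C F-1->H G-0->C G-1->I H-0->A H-1->J I-0->A I-1->J J-0->C J-1->H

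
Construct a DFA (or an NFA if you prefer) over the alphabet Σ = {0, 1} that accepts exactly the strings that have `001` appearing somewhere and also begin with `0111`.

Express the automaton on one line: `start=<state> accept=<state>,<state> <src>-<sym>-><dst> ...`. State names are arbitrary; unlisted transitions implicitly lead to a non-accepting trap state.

Run two small machines in parallel and take their product. The first has 4 states tracking whether and how much of `001` has been seen; the second has 6 states tracking whether the input so far still matches the prefix `0111`. A product state is a pair (one from each), accepting exactly when both do. After merging equivalent states the machine shrinks.
        0   1  
>  S0   S1  S2 
   S1   S2  S3 
   S2   S2  S2 
   S3   S2  S4 
   S4   S2  S5 
   S5   S6  S5 
   S6   S7  S5 
   S7   S7  S8 
 * S8   S8  S8 
(> = start, * = accepting)

start=S0 accept=S8 S0-0->S1 S0-1->S2 S1-0->S2 S1-1->S3 S2-0->S2 S2-1->S2 S3-0->S2 S3-1->S4 S4-0->S2 S4-1->S5 S5-0->S6 S5-1->S5 S6-0->S7 S6-1->S5 S7-0->S7 S7-1->S8 S8-0->S8 S8-1->S8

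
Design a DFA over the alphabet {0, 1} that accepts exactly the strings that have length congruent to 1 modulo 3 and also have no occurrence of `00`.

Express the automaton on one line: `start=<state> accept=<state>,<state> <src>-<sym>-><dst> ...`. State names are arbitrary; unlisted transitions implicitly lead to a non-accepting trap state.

start=q0 accept=q1,q2 q0-0->q1 q0-1->q2 q1-0->q3 q1-1->q4 q2-0->q5 q2-1->q4 q3-0->q3 q3-1->q3 q4-0->q6 q4-1->q0 q5-0->q3 q5-1->q0 q6-0->q3 q6-1->q2

Run two small machines in parallel and take their product. The first has 3 states tracking the input length modulo 3; the second has 3 states tracking partial matches of the forbidden pattern `00`. A product state is a pair (one from each), accepting exactly when both do. Equivalent product states are then merged.
With 7 states:
        0   1  
>  q0   q1  q2 
 * q1   q3  q4 
 * q2   q5  q4 
   q3   q3  q3 
   q4   q6  q0 
   q5   q3  q0 
   q6   q3  q2 
(> = start, * = accepting)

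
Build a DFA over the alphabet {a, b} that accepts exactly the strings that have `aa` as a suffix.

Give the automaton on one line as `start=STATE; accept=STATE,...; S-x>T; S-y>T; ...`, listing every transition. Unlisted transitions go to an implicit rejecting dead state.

Remember how much of `aa` the current input suffix matches. State s0 means no match yet; s1 means the last symbol is `a`; s2 means the last 2 symbols are `aa`. Only s2 accepts. On a mismatch, fall back to the longest proper suffix that is still a prefix of `aa`.
3 states suffice.
        a   b  
>  s0   s1  s0 
   s1   s2  s0 
 * s2   s2  s0 
(> = start, * = accepting)

start=s0; accept=s2; s0-a>s1; s0-b>s0; s1-a>s2; s1-b>s0; s2-a>s2; s2-b>s0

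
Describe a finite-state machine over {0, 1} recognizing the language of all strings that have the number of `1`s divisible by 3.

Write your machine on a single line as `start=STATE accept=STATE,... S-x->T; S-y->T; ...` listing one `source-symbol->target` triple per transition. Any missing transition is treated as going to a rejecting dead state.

The only thing that matters is how many `1`s have appeared, reduced mod 3. Use one state per residue: s0 for 0, …, s2 for 2. Reading `1` moves to the next residue; anything else stays put. s0 is accepting.
3 states suffice.
        0   1  
>* s0   s0  s1 
   s1   s1  s2 
   s2   s2  s0 
(> = start, * = accepting)

start=s0; accept=s0; s0-0->s0; s0-1->s1; s1-0->s1; s1-1->s2; s2-0->s2; s2-1->s0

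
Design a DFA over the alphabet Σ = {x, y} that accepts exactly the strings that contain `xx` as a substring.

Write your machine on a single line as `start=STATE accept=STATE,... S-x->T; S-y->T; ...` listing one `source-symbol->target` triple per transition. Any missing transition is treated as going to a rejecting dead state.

start=S0; accept=S2; S0-x->S1; S0-y->S0; S1-x->S2; S1-y->S0; S2-x->S2; S2-y->S2

States S0..S1 record the length of the longest prefix of `xx` that matches the current input suffix. Reaching S2 means `xx` has been seen, and we stay there forever. Accept from S2.
3 states suffice.
        x   y  
>  S0   S1  S0 
   S1   S2  S0 
 * S2   S2  S2 
(> = start, * = accepting)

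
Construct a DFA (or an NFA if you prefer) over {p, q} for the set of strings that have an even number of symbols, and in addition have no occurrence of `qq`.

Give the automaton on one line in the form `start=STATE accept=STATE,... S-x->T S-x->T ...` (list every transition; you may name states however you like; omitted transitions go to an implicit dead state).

Run two small machines in parallel and take their product. One (2 states) tracks the input length modulo 2; the other (3 states) tracks partial matches of the forbidden pattern `qq`. Each combined state is a pair, one component from each; accept when both components accept. After merging equivalent states the machine shrinks.
With 5 states:
        p   q  
>* s0   s1  s2 
   s1   s0  s3 
   s2   s0  s4 
 * s3   s1  s4 
   s4   s4  s4 
(> = start, * = accepting)

start=s0 accept=s0,s3 s0-p->s1 s0-q->s2 s1-p->s0 s1-q->s3 s2-p->s0 s2-q->s4 s3-p->s1 s3-q->s4 s4-p->s4 s4-q->s4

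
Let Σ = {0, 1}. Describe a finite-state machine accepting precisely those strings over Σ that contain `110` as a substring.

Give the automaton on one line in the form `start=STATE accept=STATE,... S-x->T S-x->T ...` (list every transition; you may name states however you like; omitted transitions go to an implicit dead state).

Track how much of `110` has been matched so far: state s0 is no progress, s3 is the absorbing accept state reached once `110` has occurred. Intermediate states record partial matches; on a mismatch, fall back to the longest reusable overlap.
With 4 states:
        0   1  
>  s0   s0  s1 
   s1   s0  s2 
   s2   s3  s2 
 * s3   s3  s3 
(> = start, * = accepting)

start=s0 accept=s3 s0-0->s0 s0-1->s1 s1-0->s0 s1-1->s2 s2-0->s3 s2-1->s2 s3-0->s3 s3-1->s3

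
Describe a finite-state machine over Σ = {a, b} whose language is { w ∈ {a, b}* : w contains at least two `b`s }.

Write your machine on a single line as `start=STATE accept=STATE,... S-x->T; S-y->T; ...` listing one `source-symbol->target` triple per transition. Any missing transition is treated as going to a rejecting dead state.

Count `b`s, saturating at 3: states S0 through S2 mean 0 through 2 `b`s seen; S3 means more than 2. Each `b` increments (capped at S3); other symbols loop. Accept from {S2, S3}.
        a   b  
>  S0   S0  S1 
   S1   S1  S2 
 * S2   S2  S3 
 * S3   S3  S3 
(> = start, * = accepting)

start=S0; accept=S2,S3; S0-a->S0; S0-b->S1; S1-a->S1; S1-b->S2; S2-a->S2; S2-b->S3; S3-a->S3; S3-b->S3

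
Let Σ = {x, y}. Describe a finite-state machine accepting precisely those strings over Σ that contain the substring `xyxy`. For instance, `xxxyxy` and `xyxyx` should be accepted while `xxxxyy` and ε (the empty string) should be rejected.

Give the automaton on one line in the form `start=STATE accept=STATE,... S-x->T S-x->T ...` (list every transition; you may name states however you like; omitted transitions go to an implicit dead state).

Track how much of `xyxy` has been matched so far: state A is no progress, E is the absorbing accept state reached once `xyxy` has occurred. Intermediate states record partial matches; on a mismatch, fall back to the longest reusable overlap.
5 states suffice.
       x  y 
>  A   B  A 
   B   B  C 
   C   D  A 
   D   B  E 
 * E   E  E 
(> = start, * = accepting)

start=A accept=E A-x->B A-y->A B-x->B B-y->C C-x->D C-y->A D-x->B D-y->E E-x->E E-y->E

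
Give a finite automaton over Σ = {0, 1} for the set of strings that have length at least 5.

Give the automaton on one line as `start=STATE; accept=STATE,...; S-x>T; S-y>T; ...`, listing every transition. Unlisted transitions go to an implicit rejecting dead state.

Count input length up to 6: every symbol moves from s0 toward s6, which means 'more than 5' and absorbs. Accept from {s5, s6}.
A 7-state machine:
        0   1  
>  s0   s1  s1 
   s1   s2  s2 
   s2   s3  s3 
   s3   s4  s4 
   s4   s5  s5 
 * s5   s6  s6 
 * s6   s6  s6 
(> = start, * = accepting)

start=s0; accept=s5,s6; s0-0>s1; s0-1>s1; s1-0>s2; s1-1>s2; s2-0>s3; s2-1>s3; s3-0>s4; s3-1>s4; s4-0>s5; s4-1>s5; s5-0>s6; s5-1>s6; s6-0>s6; s6-1>s6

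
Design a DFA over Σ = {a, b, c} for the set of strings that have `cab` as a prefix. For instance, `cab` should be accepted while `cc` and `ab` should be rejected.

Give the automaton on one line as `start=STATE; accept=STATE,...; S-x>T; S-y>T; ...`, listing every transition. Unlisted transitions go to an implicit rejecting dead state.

Walk along `cab` while the input agrees: from q0 take `c` to q1, and so on. Any deviation drops to the rejecting sink q4. Once q3 is reached the prefix is confirmed and every continuation is accepted.
A 5-state machine:
        a   b   c  
>  q0   q4  q4  q1 
   q1   q2  q4  q4 
   q2   q4  q3  q4 
 * q3   q3  q3  q3 
   q4   q4  q4  q4 
(> = start, * = accepting)

start=q0; accept=q3; q0-a>q4; q0-b>q4; q0-c>q1; q1-a>q2; q1-b>q4; q1-c>q4; q2-a>q4; q2-b>q3; q2-c>q4; q3-a>q3; q3-b>q3; q3-c>q3; q4-a>q4; q4-b>q4; q4-c>q4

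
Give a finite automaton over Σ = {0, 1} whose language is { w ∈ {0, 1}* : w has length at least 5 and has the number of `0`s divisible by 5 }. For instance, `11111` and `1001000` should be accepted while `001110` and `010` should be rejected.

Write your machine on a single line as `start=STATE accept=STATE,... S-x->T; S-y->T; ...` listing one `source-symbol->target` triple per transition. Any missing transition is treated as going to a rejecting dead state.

start=q0; accept=q9; q0-0->q1; q0-1->q2; q1-0->q3; q1-1->q1; q2-0->q1; q2-1->q4; q3-0->q5; q3-1->q3; q4-0->q1; q4-1->q6; q5-0->q7; q5-1->q5; q6-0->q1; q6-1->q8; q7-0->q9; q7-1->q7; q8-0->q1; q8-1->q9; q9-0->q1; q9-1->q9

Run two small machines in parallel and take their product. The first has 7 states tracking the input length, saturating at 6; the second has 5 states tracking the count of `0`s modulo 5. A product state is a pair (one from each), accepting exactly when both do. After merging equivalent states the machine shrinks.
        0   1  
>  q0   q1  q2 
   q1   q3  q1 
   q2   q1  q4 
   q3   q5  q3 
   q4   q1  q6 
   q5   q7  q5 
   q6   q1  q8 
   q7   q9  q7 
   q8   q1  q9 
 * q9   q1  q9 
(> = start, * = accepting)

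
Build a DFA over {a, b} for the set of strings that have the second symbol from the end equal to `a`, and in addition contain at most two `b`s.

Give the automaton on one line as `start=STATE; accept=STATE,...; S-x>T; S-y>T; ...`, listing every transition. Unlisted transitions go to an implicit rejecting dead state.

start=q0; accept=q3,q4,q7,q8,q11; q0-a>q1; q0-b>q2; q1-a>q3; q1-b>q4; q2-a>q5; q2-b>q6; q3-a>q3; q3-b>q4; q4-a>q5; q4-b>q6; q5-a>q7; q5-b>q8; q6-a>q9; q6-b>q10; q7-a>q7; q7-b>q8; q8-a>q9; q8-b>q10; q9-a>q11; q9-b>q12; q10-a>q13; q10-b>q10; q11-a>q11; q11-b>q12; q12-a>q13; q12-b>q10; q13-a>q14; q13-b>q12; q14-a>q14; q14-b>q12

Handle the two conditions separately and then intersect. The first has 7 states tracking the last 2 symbols read; the second has 4 states tracking the count of `b`s, saturating at 3. A product state is a pair (one from each), accepting exactly when both do.
A 15-state machine:
          a    b  
>  q0     q1   q2 
   q1     q3   q4 
   q2     q5   q6 
 * q3     q3   q4 
 * q4     q5   q6 
   q5     q7   q8 
   q6     q9  q10 
 * q7     q7   q8 
 * q8     q9  q10 
   q9    q11  q12 
   q10   q13  q10 
 * q11   q11  q12 
   q12   q13  q10 
   q13   q14  q12 
   q14   q14  q12 
(> = start, * = accepting)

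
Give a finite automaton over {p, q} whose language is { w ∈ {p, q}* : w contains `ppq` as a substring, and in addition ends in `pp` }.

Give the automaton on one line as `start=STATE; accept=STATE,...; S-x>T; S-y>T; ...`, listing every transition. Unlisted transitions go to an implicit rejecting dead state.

start=A; accept=F; A-p>B; A-q>A; B-p>C; B-q>A; C-p>C; C-q>D; D-p>E; D-q>D; E-p>F; E-q>D; F-p>F; F-q>D

Build one automaton per condition and run them in lockstep. The first has 4 states tracking whether and how much of `ppq` has been seen; the second has 3 states tracking how much of the suffix `pp` has currently been matched. A product state is a pair (one from each), accepting exactly when both do.
With 6 states:
       p  q 
>  A   B  A 
   B   C  A 
   C   C  D 
   D   E  D 
   E   F  D 
 * F   F  D 
(> = start, * = accepting)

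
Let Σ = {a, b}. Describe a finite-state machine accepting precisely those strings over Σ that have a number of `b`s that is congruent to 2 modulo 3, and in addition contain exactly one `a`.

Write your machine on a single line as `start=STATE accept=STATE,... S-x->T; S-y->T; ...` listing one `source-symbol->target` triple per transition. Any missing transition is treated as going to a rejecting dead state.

start=s0; accept=s7; s0-a->s1; s0-b->s2; s1-a->s3; s1-b->s4; s2-a->s4; s2-b->s5; s3-a->s3; s3-b->s6; s4-a->s6; s4-b->s7; s5-a->s7; s5-b->s0; s6-a->s6; s6-b->s8; s7-a->s8; s7-b->s1; s8-a->s8; s8-b->s3

Handle the two conditions separately and then intersect. The first has 3 states tracking the count of `b`s modulo 3; the second has 3 states tracking the count of `a`s, saturating at 2. A product state is a pair (one from each), accepting exactly when both do.
        a   b  
>  s0   s1  s2 
   s1   s3  s4 
   s2   s4  s5 
   s3   s3  s6 
   s4   s6  s7 
   s5   s7  s0 
   s6   s6  s8 
 * s7   s8  s1 
   s8   s8  s3 
(> = start, * = accepting)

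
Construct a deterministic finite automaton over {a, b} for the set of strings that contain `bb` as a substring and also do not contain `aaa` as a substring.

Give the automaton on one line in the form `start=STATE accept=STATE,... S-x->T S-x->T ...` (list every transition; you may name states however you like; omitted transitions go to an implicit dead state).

Handle the two conditions separately and then intersect. One (3 states) tracks whether and how much of `bb` has been seen; the other (4 states) tracks partial matches of the forbidden pattern `aaa`. Each combined state is a pair, one component from each; accept when both components accept. Equivalent product states are then merged.
8 states suffice.
        a   b  
>  s0   s1  s2 
   s1   s3  s2 
   s2   s1  s4 
   s3   s5  s2 
 * s4   s6  s4 
   s5   s5  s5 
 * s6   s7  s4 
 * s7   s5  s4 
(> = start, * = accepting)

start=s0 accept=s4,s6,s7 s0-a->s1 s0-b->s2 s1-a->s3 s1-b->s2 s2-a->s1 s2-b->s4 s3-a->s5 s3-b->s2 s4-a->s6 s4-b->s4 s5-a->s5 s5-b->s5 s6-a->s7 s6-b->s4 s7-a->s5 s7-b->s4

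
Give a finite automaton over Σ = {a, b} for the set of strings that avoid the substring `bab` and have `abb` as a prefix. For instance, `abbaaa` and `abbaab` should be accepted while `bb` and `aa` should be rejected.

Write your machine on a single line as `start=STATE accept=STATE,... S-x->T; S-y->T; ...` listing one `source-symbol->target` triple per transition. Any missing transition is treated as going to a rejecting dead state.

start=S0; accept=S6,S8,S9; S0-a->S1; S0-b->S2; S1-a->S3; S1-b->S4; S2-a->S5; S2-b->S2; S3-a->S3; S3-b->S2; S4-a->S5; S4-b->S6; S5-a->S3; S5-b->S7; S6-a->S8; S6-b->S6; S7-a->S7; S7-b->S7; S8-a->S9; S8-b->S10; S9-a->S9; S9-b->S6; S10-a->S10; S10-b->S10

Build one automaton per condition and run them in lockstep. The first has 4 states tracking partial matches of the forbidden pattern `bab`; the second has 5 states tracking whether the input so far still matches the prefix `abb`. A product state is a pair (one from each), accepting exactly when both do.
          a    b  
>  S0     S1   S2 
   S1     S3   S4 
   S2     S5   S2 
   S3     S3   S2 
   S4     S5   S6 
   S5     S3   S7 
 * S6     S8   S6 
   S7     S7   S7 
 * S8     S9  S10 
 * S9     S9   S6 
   S10   S10  S10 
(> = start, * = accepting)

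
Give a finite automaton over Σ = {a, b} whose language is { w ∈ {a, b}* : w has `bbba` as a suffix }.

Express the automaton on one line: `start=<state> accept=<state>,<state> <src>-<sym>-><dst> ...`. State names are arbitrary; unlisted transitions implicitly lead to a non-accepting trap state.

start=q0 accept=q4 q0-a->q0 q0-b->q1 q1-a->q0 q1-b->q2 q2-a->q0 q2-b->q3 q3-a->q4 q3-b->q3 q4-a->q0 q4-b->q1

Remember how much of `bbba` the current input suffix matches. State q0 means no match yet; q1 means the last symbol is `b`; q2 means the last 2 symbols are `bb`; q3 means the last 3 symbols are `bbb`; q4 means the last 4 symbols are `bbba`. Only q4 accepts. On a mismatch, fall back to the longest proper suffix that is still a prefix of `bbba`.
With 5 states:
        a   b  
>  q0   q0  q1 
   q1   q0  q2 
   q2   q0  q3 
   q3   q4  q3 
 * q4   q0  q1 
(> = start, * = accepting)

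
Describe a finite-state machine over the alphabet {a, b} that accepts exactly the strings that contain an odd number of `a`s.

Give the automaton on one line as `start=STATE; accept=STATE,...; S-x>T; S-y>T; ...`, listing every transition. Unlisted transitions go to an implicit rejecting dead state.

Keep the running count of `a`s modulo 2: each `a` advances along the cycle s0 → s1 → s0 while other symbols loop. Accept at s1.
2 states suffice.
        a   b  
>  s0   s1  s0 
 * s1   s0  s1 
(> = start, * = accepting)

start=s0; accept=s1; s0-a>s1; s0-b>s0; s1-a>s0; s1-b>s1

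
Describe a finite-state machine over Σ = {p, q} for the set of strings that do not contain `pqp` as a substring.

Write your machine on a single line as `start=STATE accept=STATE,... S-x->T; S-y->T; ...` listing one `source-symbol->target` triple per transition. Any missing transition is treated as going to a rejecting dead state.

start=S0; accept=S0,S1,S2; S0-p->S1; S0-q->S0; S1-p->S1; S1-q->S2; S2-p->S3; S2-q->S0; S3-p->S3; S3-q->S3

This is the complement of 'contains `pqp`'. Use the same substring-matching states — S0 through S3 holding how much of `pqp` has just been matched — but flip the accepting set: everything except the trap S3 accepts.
With 4 states:
        p   q  
>* S0   S1  S0 
 * S1   S1  S2 
 * S2   S3  S0 
   S3   S3  S3 
(> = start, * = accepting)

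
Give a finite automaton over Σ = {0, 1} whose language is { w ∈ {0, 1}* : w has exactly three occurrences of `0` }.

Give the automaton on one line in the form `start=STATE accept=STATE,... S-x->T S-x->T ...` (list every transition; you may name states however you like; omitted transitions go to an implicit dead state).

Count `0`s, saturating at 4: states S0 through S3 mean 0 through 3 `0`s seen; S4 means more than 3. Each `0` increments (capped at S4); other symbols loop. Accept from {S3}.
5 states suffice.
        0   1  
>  S0   S1  S0 
   S1   S2  S1 
   S2   S3  S2 
 * S3   S4  S3 
   S4   S4  S4 
(> = start, * = accepting)

start=S0 accept=S3 S0-0->S1 S0-1->S0 S1-0->S2 S1-1->S1 S2-0->S3 S2-1->S2 S3-0->S4 S3-1->S3 S4-0->S4 S4-1->S4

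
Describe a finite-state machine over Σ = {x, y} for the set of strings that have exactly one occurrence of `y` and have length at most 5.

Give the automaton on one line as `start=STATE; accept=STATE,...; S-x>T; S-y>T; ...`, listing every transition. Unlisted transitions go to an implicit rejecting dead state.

Handle the two conditions separately and then intersect. The first has 3 states tracking the count of `y`s, saturating at 2; the second has 7 states tracking the input length, saturating at 6. A product state is a pair (one from each), accepting exactly when both do. After merging equivalent states the machine shrinks.
11 states suffice.
          x    y  
>  q0     q1   q2 
   q1     q3   q4 
 * q2     q4   q5 
   q3     q6   q7 
 * q4     q7   q5 
   q5     q5   q5 
   q6     q8   q9 
 * q7     q9   q5 
   q8     q5  q10 
 * q9    q10   q5 
 * q10    q5   q5 
(> = start, * = accepting)

start=q0; accept=q2,q4,q7,q9,q10; q0-x>q1; q0-y>q2; q1-x>q3; q1-y>q4; q2-x>q4; q2-y>q5; q3-x>q6; q3-y>q7; q4-x>q7; q4-y>q5; q5-x>q5; q5-y>q5; q6-x>q8; q6-y>q9; q7-x>q9; q7-y>q5; q8-x>q5; q8-y>q10; q9-x>q10; q9-y>q5; q10-x>q5; q10-y>q5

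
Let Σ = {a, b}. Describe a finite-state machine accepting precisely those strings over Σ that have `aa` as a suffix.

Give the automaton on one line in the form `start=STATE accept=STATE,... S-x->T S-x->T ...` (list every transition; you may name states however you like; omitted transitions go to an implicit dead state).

Let each state record the length of the longest suffix of the input read so far that is also a prefix of `aa`. S1 means the last symbol is `a`; S2 means the last 2 symbols are `aa`. Accept only at S2, where the string currently ends in `aa`.
A 3-state machine:
        a   b  
>  S0   S1  S0 
   S1   S2  S0 
 * S2   S2  S0 
(> = start, * = accepting)

start=S0 accept=S2 S0-a->S1 S0-b->S0 S1-a->S2 S1-b->S0 S2-a->S2 S2-b->S0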